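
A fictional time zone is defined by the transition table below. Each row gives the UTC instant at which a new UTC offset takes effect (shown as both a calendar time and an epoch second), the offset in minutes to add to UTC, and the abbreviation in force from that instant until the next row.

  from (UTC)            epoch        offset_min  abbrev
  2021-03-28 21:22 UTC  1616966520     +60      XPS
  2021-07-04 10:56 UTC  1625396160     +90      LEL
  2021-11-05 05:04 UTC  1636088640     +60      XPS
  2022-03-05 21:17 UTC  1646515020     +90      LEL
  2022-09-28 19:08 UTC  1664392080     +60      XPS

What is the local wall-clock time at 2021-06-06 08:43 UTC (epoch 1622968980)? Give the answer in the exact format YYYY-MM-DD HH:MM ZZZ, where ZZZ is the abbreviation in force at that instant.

2021-06-06 09:43 XPS

Query: 2021-06-06 08:43 UTC
Rule 1/5 (XPS, +01:00): 2021-03-28 21:22 UTC ≤ query < 2021-07-04 10:56 UTC
8·60 + 43 + 60 = 583 min
583 = 0·1440 + 583; 583 = 9·60 + 43 → 09:43, same day
→ 2021-06-06 09:43 XPS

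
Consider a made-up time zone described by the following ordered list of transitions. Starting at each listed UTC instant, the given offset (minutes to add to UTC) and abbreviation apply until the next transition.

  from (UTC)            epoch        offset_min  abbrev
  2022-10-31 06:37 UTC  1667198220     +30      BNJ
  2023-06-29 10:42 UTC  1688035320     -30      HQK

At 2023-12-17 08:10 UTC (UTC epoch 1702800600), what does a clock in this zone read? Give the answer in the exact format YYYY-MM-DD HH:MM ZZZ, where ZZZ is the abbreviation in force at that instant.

Query: 2023-12-17 08:10 UTC
Rule 2/2 (HQK, -00:30): 2023-06-29 10:42 UTC ≤ query < +∞
8·60 + 10 - 30 = 460 min
460 = 0·1440 + 460; 460 = 7·60 + 40 → 07:40, same day
→ 2023-12-17 07:40 HQK

2023-12-17 07:40 HQK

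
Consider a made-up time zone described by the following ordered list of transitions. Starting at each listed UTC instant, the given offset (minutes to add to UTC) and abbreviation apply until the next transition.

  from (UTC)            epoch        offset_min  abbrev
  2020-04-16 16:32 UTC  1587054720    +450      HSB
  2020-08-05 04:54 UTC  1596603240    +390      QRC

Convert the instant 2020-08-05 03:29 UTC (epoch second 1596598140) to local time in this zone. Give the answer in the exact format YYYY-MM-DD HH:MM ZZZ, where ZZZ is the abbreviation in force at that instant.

Query: 2020-08-05 03:29 UTC
Rule 1/2 (HSB, +07:30): 2020-04-16 16:32 UTC ≤ query < 2020-08-05 04:54 UTC
3·60 + 29 + 450 = 659 min
659 = 0·1440 + 659; 659 = 10·60 + 59 → 10:59, same day
→ 2020-08-05 10:59 HSB

2020-08-05 10:59 HSB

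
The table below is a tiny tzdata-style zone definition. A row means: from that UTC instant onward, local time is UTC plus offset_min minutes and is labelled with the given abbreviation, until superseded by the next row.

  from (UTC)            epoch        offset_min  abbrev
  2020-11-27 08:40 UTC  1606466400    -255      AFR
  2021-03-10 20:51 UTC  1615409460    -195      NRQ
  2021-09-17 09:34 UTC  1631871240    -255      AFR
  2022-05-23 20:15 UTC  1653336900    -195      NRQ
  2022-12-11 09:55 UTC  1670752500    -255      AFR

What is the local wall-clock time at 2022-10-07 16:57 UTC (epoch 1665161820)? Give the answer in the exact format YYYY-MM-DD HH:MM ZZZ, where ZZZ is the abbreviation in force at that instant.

Query: 2022-10-07 16:57 UTC
Rule 4/5 (NRQ, -03:15): 2022-05-23 20:15 UTC ≤ query < 2022-12-11 09:55 UTC
16·60 + 57 - 195 = 822 min
822 = 0·1440 + 822; 822 = 13·60 + 42 → 13:42, same day
→ 2022-10-07 13:42 NRQ

2022-10-07 13:42 NRQ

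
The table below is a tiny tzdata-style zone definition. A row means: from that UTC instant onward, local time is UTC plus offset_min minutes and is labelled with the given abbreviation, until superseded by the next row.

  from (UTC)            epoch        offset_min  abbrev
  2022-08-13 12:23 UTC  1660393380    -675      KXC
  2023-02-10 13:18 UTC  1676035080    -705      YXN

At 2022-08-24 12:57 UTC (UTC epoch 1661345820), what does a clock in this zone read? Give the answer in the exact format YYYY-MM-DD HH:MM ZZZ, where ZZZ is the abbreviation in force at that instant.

2022-08-24 01:42 KXC

Query: 2022-08-24 12:57 UTC
Rule 1/2 (KXC, -11:15): 2022-08-13 12:23 UTC ≤ query < 2023-02-10 13:18 UTC
12·60 + 57 - 675 = 102 min
102 = 0·1440 + 102; 102 = 1·60 + 42 → 01:42, same day
→ 2022-08-24 01:42 KXC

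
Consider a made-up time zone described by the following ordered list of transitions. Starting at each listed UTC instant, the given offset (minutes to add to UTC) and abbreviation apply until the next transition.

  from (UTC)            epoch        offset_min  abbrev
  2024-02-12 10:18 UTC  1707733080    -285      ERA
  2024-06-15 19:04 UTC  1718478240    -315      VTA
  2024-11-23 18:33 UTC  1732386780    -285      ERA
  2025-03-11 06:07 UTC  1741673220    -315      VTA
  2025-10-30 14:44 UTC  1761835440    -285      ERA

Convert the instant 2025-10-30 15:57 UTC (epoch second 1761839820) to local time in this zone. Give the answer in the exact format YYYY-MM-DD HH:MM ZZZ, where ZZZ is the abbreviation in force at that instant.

2025-10-30 11:12 ERA

Query: 2025-10-30 15:57 UTC
Rule 5/5 (ERA, -04:45): 2025-10-30 14:44 UTC ≤ query < +∞
15·60 + 57 - 285 = 672 min
672 = 0·1440 + 672; 672 = 11·60 + 12 → 11:12, same day
→ 2025-10-30 11:12 ERA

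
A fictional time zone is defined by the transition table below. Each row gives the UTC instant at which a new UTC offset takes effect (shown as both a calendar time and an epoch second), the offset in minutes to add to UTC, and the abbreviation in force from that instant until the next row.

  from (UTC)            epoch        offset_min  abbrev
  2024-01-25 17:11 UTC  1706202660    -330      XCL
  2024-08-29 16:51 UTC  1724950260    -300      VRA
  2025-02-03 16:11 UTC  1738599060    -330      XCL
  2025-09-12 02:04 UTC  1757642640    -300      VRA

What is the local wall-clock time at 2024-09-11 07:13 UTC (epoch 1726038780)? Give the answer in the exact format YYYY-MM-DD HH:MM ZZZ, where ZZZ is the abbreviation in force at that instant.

Query: 2024-09-11 07:13 UTC
Rule 2/4 (VRA, -05:00): 2024-08-29 16:51 UTC ≤ query < 2025-02-03 16:11 UTC
7·60 + 13 - 300 = 133 min
133 = 0·1440 + 133; 133 = 2·60 + 13 → 02:13, same day
→ 2024-09-11 02:13 VRA

2024-09-11 02:13 VRA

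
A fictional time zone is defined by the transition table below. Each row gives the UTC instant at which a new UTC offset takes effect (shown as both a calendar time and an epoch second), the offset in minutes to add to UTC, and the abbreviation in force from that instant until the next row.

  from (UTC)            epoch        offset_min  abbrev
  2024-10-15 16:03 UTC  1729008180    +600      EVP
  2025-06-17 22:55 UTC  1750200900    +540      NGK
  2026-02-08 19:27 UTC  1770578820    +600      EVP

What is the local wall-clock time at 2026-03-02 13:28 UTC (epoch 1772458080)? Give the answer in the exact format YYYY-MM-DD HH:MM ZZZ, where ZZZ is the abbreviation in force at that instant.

2026-03-02 23:28 EVP

Query: 2026-03-02 13:28 UTC
Rule 3/3 (EVP, +10:00): 2026-02-08 19:27 UTC ≤ query < +∞
13·60 + 28 + 600 = 1408 min
1408 = 0·1440 + 1408; 1408 = 23·60 + 28 → 23:28, same day
→ 2026-03-02 23:28 EVP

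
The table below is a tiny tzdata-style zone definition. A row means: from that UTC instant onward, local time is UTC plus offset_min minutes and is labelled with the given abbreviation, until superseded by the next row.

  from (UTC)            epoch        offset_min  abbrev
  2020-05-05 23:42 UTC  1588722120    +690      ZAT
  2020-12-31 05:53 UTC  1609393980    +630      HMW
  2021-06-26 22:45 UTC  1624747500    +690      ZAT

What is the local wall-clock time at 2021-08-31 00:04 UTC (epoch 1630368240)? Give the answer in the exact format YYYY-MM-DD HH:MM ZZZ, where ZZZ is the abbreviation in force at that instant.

2021-08-31 11:34 ZAT

Query: 2021-08-31 00:04 UTC
Rule 3/3 (ZAT, +11:30): 2021-06-26 22:45 UTC ≤ query < +∞
0·60 + 4 + 690 = 694 min
694 = 0·1440 + 694; 694 = 11·60 + 34 → 11:34, same day
→ 2021-08-31 11:34 ZAT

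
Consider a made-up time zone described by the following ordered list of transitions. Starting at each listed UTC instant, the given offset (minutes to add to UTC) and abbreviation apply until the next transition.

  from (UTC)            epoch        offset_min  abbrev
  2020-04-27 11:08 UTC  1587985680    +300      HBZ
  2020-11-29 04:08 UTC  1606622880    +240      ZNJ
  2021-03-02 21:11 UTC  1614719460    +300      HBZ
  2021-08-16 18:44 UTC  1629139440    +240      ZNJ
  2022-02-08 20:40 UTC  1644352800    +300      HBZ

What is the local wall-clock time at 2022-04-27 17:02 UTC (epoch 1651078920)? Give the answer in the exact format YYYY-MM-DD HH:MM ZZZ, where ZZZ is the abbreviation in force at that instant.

2022-04-27 22:02 HBZ

Query: 2022-04-27 17:02 UTC
Rule 5/5 (HBZ, +05:00): 2022-02-08 20:40 UTC ≤ query < +∞
17·60 + 2 + 300 = 1322 min
1322 = 0·1440 + 1322; 1322 = 22·60 + 2 → 22:02, same day
→ 2022-04-27 22:02 HBZ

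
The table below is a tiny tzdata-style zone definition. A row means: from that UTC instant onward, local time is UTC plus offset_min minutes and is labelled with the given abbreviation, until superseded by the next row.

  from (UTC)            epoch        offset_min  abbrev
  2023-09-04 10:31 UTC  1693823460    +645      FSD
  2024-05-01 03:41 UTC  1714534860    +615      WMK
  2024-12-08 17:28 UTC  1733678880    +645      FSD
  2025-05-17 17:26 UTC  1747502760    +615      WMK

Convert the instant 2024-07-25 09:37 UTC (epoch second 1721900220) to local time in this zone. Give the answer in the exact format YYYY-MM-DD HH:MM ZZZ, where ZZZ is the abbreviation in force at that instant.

Query: 2024-07-25 09:37 UTC
Rule 2/4 (WMK, +10:15): 2024-05-01 03:41 UTC ≤ query < 2024-12-08 17:28 UTC
9·60 + 37 + 615 = 1192 min
1192 = 0·1440 + 1192; 1192 = 19·60 + 52 → 19:52, same day
→ 2024-07-25 19:52 WMK

2024-07-25 19:52 WMK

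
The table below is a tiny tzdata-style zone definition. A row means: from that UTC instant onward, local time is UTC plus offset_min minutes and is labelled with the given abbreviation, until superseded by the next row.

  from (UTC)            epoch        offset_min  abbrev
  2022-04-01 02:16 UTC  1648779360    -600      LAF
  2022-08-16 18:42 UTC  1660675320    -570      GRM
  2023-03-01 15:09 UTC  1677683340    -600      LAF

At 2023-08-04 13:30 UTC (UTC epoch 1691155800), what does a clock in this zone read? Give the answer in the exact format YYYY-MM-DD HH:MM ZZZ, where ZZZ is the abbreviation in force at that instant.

Query: 2023-08-04 13:30 UTC
Rule 3/3 (LAF, -10:00): 2023-03-01 15:09 UTC ≤ query < +∞
13·60 + 30 - 600 = 210 min
210 = 0·1440 + 210; 210 = 3·60 + 30 → 03:30, same day
→ 2023-08-04 03:30 LAF

2023-08-04 03:30 LAF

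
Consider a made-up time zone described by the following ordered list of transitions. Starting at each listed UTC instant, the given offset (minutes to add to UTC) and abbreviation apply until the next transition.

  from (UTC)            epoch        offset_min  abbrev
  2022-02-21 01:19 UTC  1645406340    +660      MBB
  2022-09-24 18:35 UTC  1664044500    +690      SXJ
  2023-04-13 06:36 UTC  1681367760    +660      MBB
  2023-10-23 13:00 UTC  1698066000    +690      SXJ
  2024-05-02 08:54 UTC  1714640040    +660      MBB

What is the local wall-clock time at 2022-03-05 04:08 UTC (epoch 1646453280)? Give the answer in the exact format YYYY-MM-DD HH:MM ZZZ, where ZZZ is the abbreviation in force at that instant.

Query: 2022-03-05 04:08 UTC
Rule 1/5 (MBB, +11:00): 2022-02-21 01:19 UTC ≤ query < 2022-09-24 18:35 UTC
4·60 + 8 + 660 = 908 min
908 = 0·1440 + 908; 908 = 15·60 + 8 → 15:08, same day
→ 2022-03-05 15:08 MBB

2022-03-05 15:08 MBB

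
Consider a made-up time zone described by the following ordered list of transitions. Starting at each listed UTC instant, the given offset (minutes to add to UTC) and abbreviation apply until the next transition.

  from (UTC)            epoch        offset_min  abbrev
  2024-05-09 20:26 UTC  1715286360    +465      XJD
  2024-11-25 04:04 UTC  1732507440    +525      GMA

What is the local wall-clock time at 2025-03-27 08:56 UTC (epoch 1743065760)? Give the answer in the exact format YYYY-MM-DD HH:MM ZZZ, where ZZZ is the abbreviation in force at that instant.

Query: 2025-03-27 08:56 UTC
Rule 2/2 (GMA, +08:45): 2024-11-25 04:04 UTC ≤ query < +∞
8·60 + 56 + 525 = 1061 min
1061 = 0·1440 + 1061; 1061 = 17·60 + 41 → 17:41, same day
→ 2025-03-27 17:41 GMA

2025-03-27 17:41 GMA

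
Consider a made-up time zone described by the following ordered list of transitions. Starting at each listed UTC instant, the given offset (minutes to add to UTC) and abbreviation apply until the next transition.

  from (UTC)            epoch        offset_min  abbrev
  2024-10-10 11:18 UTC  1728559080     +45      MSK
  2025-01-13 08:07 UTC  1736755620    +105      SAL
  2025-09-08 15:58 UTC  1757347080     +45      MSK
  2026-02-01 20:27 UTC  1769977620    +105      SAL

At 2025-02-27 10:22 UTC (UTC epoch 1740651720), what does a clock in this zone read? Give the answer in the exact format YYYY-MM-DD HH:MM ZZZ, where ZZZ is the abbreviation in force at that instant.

Query: 2025-02-27 10:22 UTC
Rule 2/4 (SAL, +01:45): 2025-01-13 08:07 UTC ≤ query < 2025-09-08 15:58 UTC
10·60 + 22 + 105 = 727 min
727 = 0·1440 + 727; 727 = 12·60 + 7 → 12:07, same day
→ 2025-02-27 12:07 SAL

2025-02-27 12:07 SAL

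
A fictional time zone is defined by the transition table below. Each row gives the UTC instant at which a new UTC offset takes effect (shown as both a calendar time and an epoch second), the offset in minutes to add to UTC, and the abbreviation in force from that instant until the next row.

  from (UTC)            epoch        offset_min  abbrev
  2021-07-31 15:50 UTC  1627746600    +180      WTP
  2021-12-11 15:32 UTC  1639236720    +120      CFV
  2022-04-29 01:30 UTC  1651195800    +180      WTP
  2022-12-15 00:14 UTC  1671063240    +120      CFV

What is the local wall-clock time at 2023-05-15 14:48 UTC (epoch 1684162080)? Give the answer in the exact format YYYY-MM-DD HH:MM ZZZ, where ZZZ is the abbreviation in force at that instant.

2023-05-15 16:48 CFV

Query: 2023-05-15 14:48 UTC
Rule 4/4 (CFV, +02:00): 2022-12-15 00:14 UTC ≤ query < +∞
14·60 + 48 + 120 = 1008 min
1008 = 0·1440 + 1008; 1008 = 16·60 + 48 → 16:48, same day
→ 2023-05-15 16:48 CFV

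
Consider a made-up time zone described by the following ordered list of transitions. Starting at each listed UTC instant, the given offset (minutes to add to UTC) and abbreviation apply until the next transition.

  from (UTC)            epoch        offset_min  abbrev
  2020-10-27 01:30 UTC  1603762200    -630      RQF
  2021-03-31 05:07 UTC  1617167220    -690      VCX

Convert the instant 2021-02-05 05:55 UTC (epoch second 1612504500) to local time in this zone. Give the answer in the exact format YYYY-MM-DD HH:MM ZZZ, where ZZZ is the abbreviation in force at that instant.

2021-02-04 19:25 RQF

Query: 2021-02-05 05:55 UTC
Rule 1/2 (RQF, -10:30): 2020-10-27 01:30 UTC ≤ query < 2021-03-31 05:07 UTC
5·60 + 55 - 630 = -275 min
-275 = -1·1440 + 1165; 1165 = 19·60 + 25 → 19:25, 2021-02-05 - 1 day = 2021-02-04
→ 2021-02-04 19:25 RQF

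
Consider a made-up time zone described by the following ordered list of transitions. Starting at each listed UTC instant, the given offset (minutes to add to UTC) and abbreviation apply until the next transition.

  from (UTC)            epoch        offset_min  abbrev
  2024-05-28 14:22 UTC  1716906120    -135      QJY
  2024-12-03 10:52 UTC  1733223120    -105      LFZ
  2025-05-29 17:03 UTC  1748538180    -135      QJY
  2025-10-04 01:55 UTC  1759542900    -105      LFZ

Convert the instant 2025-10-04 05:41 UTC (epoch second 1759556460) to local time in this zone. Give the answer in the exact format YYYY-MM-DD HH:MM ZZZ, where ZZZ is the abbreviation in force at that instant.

2025-10-04 03:56 LFZ

Query: 2025-10-04 05:41 UTC
Rule 4/4 (LFZ, -01:45): 2025-10-04 01:55 UTC ≤ query < +∞
5·60 + 41 - 105 = 236 min
236 = 0·1440 + 236; 236 = 3·60 + 56 → 03:56, same day
→ 2025-10-04 03:56 LFZ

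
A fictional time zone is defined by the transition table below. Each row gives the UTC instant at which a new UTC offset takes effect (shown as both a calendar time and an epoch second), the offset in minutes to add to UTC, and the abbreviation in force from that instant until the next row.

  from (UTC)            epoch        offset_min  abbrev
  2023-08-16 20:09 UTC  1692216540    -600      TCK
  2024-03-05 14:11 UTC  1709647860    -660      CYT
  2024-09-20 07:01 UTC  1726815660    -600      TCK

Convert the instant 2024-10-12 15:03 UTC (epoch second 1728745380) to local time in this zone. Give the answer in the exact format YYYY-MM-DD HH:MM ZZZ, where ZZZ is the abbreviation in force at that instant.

2024-10-12 05:03 TCK

Query: 2024-10-12 15:03 UTC
Rule 3/3 (TCK, -10:00): 2024-09-20 07:01 UTC ≤ query < +∞
15·60 + 3 - 600 = 303 min
303 = 0·1440 + 303; 303 = 5·60 + 3 → 05:03, same day
→ 2024-10-12 05:03 TCK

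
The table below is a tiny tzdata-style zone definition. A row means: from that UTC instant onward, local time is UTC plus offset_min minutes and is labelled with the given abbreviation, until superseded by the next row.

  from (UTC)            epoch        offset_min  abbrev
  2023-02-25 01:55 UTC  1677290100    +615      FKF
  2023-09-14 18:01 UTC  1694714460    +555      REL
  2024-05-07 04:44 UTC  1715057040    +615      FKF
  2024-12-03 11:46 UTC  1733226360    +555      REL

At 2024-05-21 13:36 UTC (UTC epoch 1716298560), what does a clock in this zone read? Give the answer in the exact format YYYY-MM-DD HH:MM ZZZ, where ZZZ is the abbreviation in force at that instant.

Query: 2024-05-21 13:36 UTC
Rule 3/4 (FKF, +10:15): 2024-05-07 04:44 UTC ≤ query < 2024-12-03 11:46 UTC
13·60 + 36 + 615 = 1431 min
1431 = 0·1440 + 1431; 1431 = 23·60 + 51 → 23:51, same day
→ 2024-05-21 23:51 FKF

2024-05-21 23:51 FKF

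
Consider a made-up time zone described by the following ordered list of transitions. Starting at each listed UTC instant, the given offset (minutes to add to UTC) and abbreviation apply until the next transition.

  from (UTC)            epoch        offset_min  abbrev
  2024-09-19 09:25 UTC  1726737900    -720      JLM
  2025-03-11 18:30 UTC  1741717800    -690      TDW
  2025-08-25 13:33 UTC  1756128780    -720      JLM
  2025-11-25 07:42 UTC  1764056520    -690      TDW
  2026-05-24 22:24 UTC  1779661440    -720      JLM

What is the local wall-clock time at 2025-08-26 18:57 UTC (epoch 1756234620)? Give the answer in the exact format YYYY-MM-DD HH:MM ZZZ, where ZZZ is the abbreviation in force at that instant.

2025-08-26 06:57 JLM

Query: 2025-08-26 18:57 UTC
Rule 3/5 (JLM, -12:00): 2025-08-25 13:33 UTC ≤ query < 2025-11-25 07:42 UTC
18·60 + 57 - 720 = 417 min
417 = 0·1440 + 417; 417 = 6·60 + 57 → 06:57, same day
→ 2025-08-26 06:57 JLM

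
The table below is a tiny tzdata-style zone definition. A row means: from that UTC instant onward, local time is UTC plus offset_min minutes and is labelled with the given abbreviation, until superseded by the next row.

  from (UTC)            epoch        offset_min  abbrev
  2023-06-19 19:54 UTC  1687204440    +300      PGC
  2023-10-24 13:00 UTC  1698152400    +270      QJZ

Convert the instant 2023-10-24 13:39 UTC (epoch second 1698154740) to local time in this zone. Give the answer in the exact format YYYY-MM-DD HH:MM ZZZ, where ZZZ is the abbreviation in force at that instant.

Query: 2023-10-24 13:39 UTC
Rule 2/2 (QJZ, +04:30): 2023-10-24 13:00 UTC ≤ query < +∞
13·60 + 39 + 270 = 1089 min
1089 = 0·1440 + 1089; 1089 = 18·60 + 9 → 18:09, same day
→ 2023-10-24 18:09 QJZ

2023-10-24 18:09 QJZ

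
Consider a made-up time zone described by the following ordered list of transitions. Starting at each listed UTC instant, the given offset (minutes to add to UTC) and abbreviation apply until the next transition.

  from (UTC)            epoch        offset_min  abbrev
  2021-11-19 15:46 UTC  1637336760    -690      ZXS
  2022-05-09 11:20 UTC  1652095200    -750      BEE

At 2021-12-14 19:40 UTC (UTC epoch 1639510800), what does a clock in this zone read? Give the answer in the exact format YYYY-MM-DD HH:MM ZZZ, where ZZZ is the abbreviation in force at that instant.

Query: 2021-12-14 19:40 UTC
Rule 1/2 (ZXS, -11:30): 2021-11-19 15:46 UTC ≤ query < 2022-05-09 11:20 UTC
19·60 + 40 - 690 = 490 min
490 = 0·1440 + 490; 490 = 8·60 + 10 → 08:10, same day
→ 2021-12-14 08:10 ZXS

2021-12-14 08:10 ZXS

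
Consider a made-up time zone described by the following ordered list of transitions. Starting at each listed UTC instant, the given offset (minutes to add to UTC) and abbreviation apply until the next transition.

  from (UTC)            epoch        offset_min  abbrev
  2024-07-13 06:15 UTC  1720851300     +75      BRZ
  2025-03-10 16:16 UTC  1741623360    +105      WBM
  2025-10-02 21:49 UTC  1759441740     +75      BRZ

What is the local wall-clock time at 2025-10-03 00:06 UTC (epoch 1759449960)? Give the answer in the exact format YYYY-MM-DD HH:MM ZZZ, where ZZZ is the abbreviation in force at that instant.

Query: 2025-10-03 00:06 UTC
Rule 3/3 (BRZ, +01:15): 2025-10-02 21:49 UTC ≤ query < +∞
0·60 + 6 + 75 = 81 min
81 = 0·1440 + 81; 81 = 1·60 + 21 → 01:21, same day
→ 2025-10-03 01:21 BRZ

2025-10-03 01:21 BRZ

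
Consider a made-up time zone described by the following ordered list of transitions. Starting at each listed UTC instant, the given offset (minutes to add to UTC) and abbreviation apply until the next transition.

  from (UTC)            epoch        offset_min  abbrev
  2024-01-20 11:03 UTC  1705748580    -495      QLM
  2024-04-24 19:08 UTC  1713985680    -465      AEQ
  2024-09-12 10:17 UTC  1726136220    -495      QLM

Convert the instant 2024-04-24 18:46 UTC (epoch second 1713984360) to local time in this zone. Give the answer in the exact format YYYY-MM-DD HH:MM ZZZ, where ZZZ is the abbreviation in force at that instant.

2024-04-24 10:31 QLM

Query: 2024-04-24 18:46 UTC
Rule 1/3 (QLM, -08:15): 2024-01-20 11:03 UTC ≤ query < 2024-04-24 19:08 UTC
18·60 + 46 - 495 = 631 min
631 = 0·1440 + 631; 631 = 10·60 + 31 → 10:31, same day
→ 2024-04-24 10:31 QLM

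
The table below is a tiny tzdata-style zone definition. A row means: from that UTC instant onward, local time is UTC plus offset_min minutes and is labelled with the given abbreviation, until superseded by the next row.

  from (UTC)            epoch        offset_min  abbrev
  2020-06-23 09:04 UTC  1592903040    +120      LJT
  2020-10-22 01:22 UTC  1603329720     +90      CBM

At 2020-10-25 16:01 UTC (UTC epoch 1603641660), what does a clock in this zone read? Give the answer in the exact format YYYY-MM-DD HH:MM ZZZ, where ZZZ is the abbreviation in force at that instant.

Query: 2020-10-25 16:01 UTC
Rule 2/2 (CBM, +01:30): 2020-10-22 01:22 UTC ≤ query < +∞
16·60 + 1 + 90 = 1051 min
1051 = 0·1440 + 1051; 1051 = 17·60 + 31 → 17:31, same day
→ 2020-10-25 17:31 CBM

2020-10-25 17:31 CBM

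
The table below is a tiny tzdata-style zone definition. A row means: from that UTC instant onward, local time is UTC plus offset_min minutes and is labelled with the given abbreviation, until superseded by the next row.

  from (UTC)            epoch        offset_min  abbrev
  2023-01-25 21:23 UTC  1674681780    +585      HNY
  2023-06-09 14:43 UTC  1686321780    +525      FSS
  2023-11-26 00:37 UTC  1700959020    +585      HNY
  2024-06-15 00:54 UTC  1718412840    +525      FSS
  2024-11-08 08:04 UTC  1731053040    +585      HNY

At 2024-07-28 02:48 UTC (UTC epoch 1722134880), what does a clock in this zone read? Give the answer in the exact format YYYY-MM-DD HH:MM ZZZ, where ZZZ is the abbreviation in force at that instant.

2024-07-28 11:33 FSS

Query: 2024-07-28 02:48 UTC
Rule 4/5 (FSS, +08:45): 2024-06-15 00:54 UTC ≤ query < 2024-11-08 08:04 UTC
2·60 + 48 + 525 = 693 min
693 = 0·1440 + 693; 693 = 11·60 + 33 → 11:33, same day
→ 2024-07-28 11:33 FSS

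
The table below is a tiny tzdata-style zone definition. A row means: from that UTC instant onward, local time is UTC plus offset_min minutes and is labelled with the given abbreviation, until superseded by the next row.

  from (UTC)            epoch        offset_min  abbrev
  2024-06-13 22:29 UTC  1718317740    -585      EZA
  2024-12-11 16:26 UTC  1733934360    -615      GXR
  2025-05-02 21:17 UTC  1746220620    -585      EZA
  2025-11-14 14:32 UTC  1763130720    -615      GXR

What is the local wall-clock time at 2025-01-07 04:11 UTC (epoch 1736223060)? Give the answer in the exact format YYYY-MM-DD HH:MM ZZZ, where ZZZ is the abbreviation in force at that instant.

Query: 2025-01-07 04:11 UTC
Rule 2/4 (GXR, -10:15): 2024-12-11 16:26 UTC ≤ query < 2025-05-02 21:17 UTC
4·60 + 11 - 615 = -364 min
-364 = -1·1440 + 1076; 1076 = 17·60 + 56 → 17:56, 2025-01-07 - 1 day = 2025-01-06
→ 2025-01-06 17:56 GXR

2025-01-06 17:56 GXR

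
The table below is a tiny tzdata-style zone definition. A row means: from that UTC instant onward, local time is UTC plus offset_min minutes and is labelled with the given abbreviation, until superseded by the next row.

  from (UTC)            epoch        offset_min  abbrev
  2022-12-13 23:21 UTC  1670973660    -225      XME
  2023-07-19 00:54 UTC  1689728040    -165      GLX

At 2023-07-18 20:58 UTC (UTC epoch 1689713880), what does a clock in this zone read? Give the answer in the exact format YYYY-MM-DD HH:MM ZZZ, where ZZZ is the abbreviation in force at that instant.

2023-07-18 17:13 XME

Query: 2023-07-18 20:58 UTC
Rule 1/2 (XME, -03:45): 2022-12-13 23:21 UTC ≤ query < 2023-07-19 00:54 UTC
20·60 + 58 - 225 = 1033 min
1033 = 0·1440 + 1033; 1033 = 17·60 + 13 → 17:13, same day
→ 2023-07-18 17:13 XME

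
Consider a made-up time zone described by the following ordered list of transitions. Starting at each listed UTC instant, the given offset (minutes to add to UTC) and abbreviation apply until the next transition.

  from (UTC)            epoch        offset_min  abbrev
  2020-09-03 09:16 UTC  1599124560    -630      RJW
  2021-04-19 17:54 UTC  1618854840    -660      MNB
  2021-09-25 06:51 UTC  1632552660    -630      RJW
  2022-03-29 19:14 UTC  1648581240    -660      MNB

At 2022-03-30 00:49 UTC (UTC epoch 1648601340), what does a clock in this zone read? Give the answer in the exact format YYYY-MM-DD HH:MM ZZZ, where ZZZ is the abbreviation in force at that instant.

2022-03-29 13:49 MNB

Query: 2022-03-30 00:49 UTC
Rule 4/4 (MNB, -11:00): 2022-03-29 19:14 UTC ≤ query < +∞
0·60 + 49 - 660 = -611 min
-611 = -1·1440 + 829; 829 = 13·60 + 49 → 13:49, 2022-03-30 - 1 day = 2022-03-29
→ 2022-03-29 13:49 MNB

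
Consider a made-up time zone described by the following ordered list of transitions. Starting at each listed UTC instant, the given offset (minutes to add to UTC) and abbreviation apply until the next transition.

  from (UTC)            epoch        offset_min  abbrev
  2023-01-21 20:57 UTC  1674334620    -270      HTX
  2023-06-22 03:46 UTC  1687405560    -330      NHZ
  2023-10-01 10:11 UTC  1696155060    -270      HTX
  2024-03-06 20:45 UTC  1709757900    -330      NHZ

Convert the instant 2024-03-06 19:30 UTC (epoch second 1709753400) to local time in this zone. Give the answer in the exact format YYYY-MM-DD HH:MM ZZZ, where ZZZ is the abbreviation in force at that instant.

Query: 2024-03-06 19:30 UTC
Rule 3/4 (HTX, -04:30): 2023-10-01 10:11 UTC ≤ query < 2024-03-06 20:45 UTC
19·60 + 30 - 270 = 900 min
900 = 0·1440 + 900; 900 = 15·60 + 0 → 15:00, same day
→ 2024-03-06 15:00 HTX

2024-03-06 15:00 HTX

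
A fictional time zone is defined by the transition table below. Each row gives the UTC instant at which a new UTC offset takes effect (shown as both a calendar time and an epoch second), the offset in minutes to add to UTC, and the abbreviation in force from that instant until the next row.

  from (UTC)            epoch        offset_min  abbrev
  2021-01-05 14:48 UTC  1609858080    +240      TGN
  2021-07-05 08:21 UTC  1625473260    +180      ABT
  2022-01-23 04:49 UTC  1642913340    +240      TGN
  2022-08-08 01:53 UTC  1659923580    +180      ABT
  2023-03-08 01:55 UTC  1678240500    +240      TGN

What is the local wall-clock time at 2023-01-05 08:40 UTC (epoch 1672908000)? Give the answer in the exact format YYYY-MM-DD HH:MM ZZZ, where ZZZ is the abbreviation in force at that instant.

2023-01-05 11:40 ABT

Query: 2023-01-05 08:40 UTC
Rule 4/5 (ABT, +03:00): 2022-08-08 01:53 UTC ≤ query < 2023-03-08 01:55 UTC
8·60 + 40 + 180 = 700 min
700 = 0·1440 + 700; 700 = 11·60 + 40 → 11:40, same day
→ 2023-01-05 11:40 ABT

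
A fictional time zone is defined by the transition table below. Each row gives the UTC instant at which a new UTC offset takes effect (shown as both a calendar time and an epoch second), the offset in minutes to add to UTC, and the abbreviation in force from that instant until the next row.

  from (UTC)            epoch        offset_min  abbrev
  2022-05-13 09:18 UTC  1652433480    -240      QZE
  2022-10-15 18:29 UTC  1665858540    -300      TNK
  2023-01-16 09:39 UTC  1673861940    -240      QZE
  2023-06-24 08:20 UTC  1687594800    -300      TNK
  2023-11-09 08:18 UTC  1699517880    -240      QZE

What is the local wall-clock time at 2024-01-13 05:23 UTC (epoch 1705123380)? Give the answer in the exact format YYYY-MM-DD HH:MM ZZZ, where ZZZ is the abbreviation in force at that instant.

Query: 2024-01-13 05:23 UTC
Rule 5/5 (QZE, -04:00): 2023-11-09 08:18 UTC ≤ query < +∞
5·60 + 23 - 240 = 83 min
83 = 0·1440 + 83; 83 = 1·60 + 23 → 01:23, same day
→ 2024-01-13 01:23 QZE

2024-01-13 01:23 QZE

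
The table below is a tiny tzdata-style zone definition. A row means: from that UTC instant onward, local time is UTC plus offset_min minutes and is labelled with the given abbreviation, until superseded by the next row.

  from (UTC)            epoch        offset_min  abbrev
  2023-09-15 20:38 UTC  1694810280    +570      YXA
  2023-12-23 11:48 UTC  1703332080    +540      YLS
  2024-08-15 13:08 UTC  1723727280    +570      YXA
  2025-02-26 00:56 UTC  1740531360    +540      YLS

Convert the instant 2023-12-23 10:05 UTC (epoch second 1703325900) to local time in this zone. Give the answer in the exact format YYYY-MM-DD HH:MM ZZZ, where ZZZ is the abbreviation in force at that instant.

Query: 2023-12-23 10:05 UTC
Rule 1/4 (YXA, +09:30): 2023-09-15 20:38 UTC ≤ query < 2023-12-23 11:48 UTC
10·60 + 5 + 570 = 1175 min
1175 = 0·1440 + 1175; 1175 = 19·60 + 35 → 19:35, same day
→ 2023-12-23 19:35 YXA

2023-12-23 19:35 YXA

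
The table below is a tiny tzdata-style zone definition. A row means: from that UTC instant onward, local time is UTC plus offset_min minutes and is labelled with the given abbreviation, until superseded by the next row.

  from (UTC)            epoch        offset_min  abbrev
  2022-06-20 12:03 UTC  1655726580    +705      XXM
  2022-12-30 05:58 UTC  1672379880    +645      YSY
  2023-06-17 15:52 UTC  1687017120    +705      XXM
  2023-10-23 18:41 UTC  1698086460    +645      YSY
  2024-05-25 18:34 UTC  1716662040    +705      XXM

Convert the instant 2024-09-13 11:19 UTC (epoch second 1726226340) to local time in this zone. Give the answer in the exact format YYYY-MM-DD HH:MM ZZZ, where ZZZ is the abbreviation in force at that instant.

Query: 2024-09-13 11:19 UTC
Rule 5/5 (XXM, +11:45): 2024-05-25 18:34 UTC ≤ query < +∞
11·60 + 19 + 705 = 1384 min
1384 = 0·1440 + 1384; 1384 = 23·60 + 4 → 23:04, same day
→ 2024-09-13 23:04 XXM

2024-09-13 23:04 XXM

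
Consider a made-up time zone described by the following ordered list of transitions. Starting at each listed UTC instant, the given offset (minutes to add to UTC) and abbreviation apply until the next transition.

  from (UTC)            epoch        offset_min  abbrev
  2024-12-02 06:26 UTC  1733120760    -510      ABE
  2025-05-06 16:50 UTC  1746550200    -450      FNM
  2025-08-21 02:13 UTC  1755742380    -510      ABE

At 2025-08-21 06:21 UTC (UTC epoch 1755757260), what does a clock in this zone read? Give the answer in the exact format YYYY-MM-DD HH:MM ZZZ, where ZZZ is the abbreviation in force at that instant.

Query: 2025-08-21 06:21 UTC
Rule 3/3 (ABE, -08:30): 2025-08-21 02:13 UTC ≤ query < +∞
6·60 + 21 - 510 = -129 min
-129 = -1·1440 + 1311; 1311 = 21·60 + 51 → 21:51, 2025-08-21 - 1 day = 2025-08-20
→ 2025-08-20 21:51 ABE

2025-08-20 21:51 ABE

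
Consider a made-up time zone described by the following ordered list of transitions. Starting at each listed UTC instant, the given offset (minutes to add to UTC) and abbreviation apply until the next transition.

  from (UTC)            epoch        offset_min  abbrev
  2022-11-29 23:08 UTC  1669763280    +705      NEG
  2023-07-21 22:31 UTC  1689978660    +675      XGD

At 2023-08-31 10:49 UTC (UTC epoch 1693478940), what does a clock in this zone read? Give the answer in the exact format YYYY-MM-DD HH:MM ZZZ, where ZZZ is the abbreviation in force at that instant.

Query: 2023-08-31 10:49 UTC
Rule 2/2 (XGD, +11:15): 2023-07-21 22:31 UTC ≤ query < +∞
10·60 + 49 + 675 = 1324 min
1324 = 0·1440 + 1324; 1324 = 22·60 + 4 → 22:04, same day
→ 2023-08-31 22:04 XGD

2023-08-31 22:04 XGD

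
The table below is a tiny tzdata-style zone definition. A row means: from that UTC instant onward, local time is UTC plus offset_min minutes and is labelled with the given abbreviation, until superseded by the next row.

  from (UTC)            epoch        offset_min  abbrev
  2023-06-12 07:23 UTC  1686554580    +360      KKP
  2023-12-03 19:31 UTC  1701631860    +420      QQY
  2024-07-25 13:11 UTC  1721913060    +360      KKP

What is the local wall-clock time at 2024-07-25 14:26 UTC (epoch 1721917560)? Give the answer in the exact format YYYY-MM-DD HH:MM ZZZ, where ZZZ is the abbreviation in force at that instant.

Query: 2024-07-25 14:26 UTC
Rule 3/3 (KKP, +06:00): 2024-07-25 13:11 UTC ≤ query < +∞
14·60 + 26 + 360 = 1226 min
1226 = 0·1440 + 1226; 1226 = 20·60 + 26 → 20:26, same day
→ 2024-07-25 20:26 KKP

2024-07-25 20:26 KKP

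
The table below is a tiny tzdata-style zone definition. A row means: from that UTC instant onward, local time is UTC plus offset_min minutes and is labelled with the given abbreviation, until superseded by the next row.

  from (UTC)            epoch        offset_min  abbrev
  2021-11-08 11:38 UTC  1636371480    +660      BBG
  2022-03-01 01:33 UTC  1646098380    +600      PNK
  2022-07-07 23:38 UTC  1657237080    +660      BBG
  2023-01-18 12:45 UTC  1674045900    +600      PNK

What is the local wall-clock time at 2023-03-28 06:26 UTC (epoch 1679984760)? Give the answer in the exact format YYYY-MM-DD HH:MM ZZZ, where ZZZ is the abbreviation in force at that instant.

Query: 2023-03-28 06:26 UTC
Rule 4/4 (PNK, +10:00): 2023-01-18 12:45 UTC ≤ query < +∞
6·60 + 26 + 600 = 986 min
986 = 0·1440 + 986; 986 = 16·60 + 26 → 16:26, same day
→ 2023-03-28 16:26 PNK

2023-03-28 16:26 PNK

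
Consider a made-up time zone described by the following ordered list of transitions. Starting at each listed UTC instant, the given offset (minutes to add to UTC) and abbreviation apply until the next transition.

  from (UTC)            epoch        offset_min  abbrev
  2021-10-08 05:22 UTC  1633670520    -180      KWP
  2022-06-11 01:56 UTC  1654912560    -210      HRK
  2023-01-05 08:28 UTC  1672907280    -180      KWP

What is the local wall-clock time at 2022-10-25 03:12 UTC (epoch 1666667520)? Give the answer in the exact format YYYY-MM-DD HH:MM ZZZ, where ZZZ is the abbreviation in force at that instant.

2022-10-24 23:42 HRK

Query: 2022-10-25 03:12 UTC
Rule 2/3 (HRK, -03:30): 2022-06-11 01:56 UTC ≤ query < 2023-01-05 08:28 UTC
3·60 + 12 - 210 = -18 min
-18 = -1·1440 + 1422; 1422 = 23·60 + 42 → 23:42, 2022-10-25 - 1 day = 2022-10-24
→ 2022-10-24 23:42 HRK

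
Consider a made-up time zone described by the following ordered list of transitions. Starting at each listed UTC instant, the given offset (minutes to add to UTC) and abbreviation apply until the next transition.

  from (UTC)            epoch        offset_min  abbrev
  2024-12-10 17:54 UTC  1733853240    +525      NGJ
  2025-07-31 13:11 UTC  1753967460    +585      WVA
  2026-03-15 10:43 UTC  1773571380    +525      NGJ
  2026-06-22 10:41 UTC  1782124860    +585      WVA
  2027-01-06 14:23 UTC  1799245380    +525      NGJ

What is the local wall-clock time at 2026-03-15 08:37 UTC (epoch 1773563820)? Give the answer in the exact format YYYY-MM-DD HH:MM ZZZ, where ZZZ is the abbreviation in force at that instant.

Query: 2026-03-15 08:37 UTC
Rule 2/5 (WVA, +09:45): 2025-07-31 13:11 UTC ≤ query < 2026-03-15 10:43 UTC
8·60 + 37 + 585 = 1102 min
1102 = 0·1440 + 1102; 1102 = 18·60 + 22 → 18:22, same day
→ 2026-03-15 18:22 WVA

2026-03-15 18:22 WVA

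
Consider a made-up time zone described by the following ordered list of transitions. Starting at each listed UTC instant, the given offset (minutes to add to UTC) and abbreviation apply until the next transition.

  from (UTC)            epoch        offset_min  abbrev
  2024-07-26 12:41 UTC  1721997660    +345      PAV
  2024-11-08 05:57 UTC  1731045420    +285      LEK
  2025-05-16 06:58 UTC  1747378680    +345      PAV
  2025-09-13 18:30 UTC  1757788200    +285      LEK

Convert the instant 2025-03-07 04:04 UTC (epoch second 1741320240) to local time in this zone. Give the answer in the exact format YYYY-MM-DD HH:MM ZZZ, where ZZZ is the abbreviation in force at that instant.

2025-03-07 08:49 LEK

Query: 2025-03-07 04:04 UTC
Rule 2/4 (LEK, +04:45): 2024-11-08 05:57 UTC ≤ query < 2025-05-16 06:58 UTC
4·60 + 4 + 285 = 529 min
529 = 0·1440 + 529; 529 = 8·60 + 49 → 08:49, same day
→ 2025-03-07 08:49 LEK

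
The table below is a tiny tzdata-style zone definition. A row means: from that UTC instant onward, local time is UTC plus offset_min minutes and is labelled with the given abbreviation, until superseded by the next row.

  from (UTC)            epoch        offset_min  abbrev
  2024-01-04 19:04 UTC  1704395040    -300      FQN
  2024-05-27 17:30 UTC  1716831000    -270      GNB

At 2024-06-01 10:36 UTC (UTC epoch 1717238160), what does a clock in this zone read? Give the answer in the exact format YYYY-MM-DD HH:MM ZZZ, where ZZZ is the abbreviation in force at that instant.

Query: 2024-06-01 10:36 UTC
Rule 2/2 (GNB, -04:30): 2024-05-27 17:30 UTC ≤ query < +∞
10·60 + 36 - 270 = 366 min
366 = 0·1440 + 366; 366 = 6·60 + 6 → 06:06, same day
→ 2024-06-01 06:06 GNB

2024-06-01 06:06 GNB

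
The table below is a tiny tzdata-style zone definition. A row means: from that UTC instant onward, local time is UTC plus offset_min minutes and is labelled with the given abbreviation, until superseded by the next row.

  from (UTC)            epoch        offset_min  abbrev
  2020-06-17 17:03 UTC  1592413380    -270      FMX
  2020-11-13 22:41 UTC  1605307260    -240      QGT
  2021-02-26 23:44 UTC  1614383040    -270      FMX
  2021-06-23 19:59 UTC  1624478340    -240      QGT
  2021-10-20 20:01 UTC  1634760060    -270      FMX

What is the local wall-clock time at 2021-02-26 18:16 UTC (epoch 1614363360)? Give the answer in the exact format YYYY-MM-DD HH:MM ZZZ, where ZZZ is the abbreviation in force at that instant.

Query: 2021-02-26 18:16 UTC
Rule 2/5 (QGT, -04:00): 2020-11-13 22:41 UTC ≤ query < 2021-02-26 23:44 UTC
18·60 + 16 - 240 = 856 min
856 = 0·1440 + 856; 856 = 14·60 + 16 → 14:16, same day
→ 2021-02-26 14:16 QGT

2021-02-26 14:16 QGT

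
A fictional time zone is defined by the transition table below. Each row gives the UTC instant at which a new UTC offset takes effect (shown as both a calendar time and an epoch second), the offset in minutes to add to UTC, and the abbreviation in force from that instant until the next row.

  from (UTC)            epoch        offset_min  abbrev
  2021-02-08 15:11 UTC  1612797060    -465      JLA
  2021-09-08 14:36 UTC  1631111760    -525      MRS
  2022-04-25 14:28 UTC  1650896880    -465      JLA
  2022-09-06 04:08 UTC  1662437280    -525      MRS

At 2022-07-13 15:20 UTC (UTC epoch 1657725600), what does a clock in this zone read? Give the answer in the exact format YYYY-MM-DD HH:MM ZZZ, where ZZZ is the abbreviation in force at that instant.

Query: 2022-07-13 15:20 UTC
Rule 3/4 (JLA, -07:45): 2022-04-25 14:28 UTC ≤ query < 2022-09-06 04:08 UTC
15·60 + 20 - 465 = 455 min
455 = 0·1440 + 455; 455 = 7·60 + 35 → 07:35, same day
→ 2022-07-13 07:35 JLA

2022-07-13 07:35 JLA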